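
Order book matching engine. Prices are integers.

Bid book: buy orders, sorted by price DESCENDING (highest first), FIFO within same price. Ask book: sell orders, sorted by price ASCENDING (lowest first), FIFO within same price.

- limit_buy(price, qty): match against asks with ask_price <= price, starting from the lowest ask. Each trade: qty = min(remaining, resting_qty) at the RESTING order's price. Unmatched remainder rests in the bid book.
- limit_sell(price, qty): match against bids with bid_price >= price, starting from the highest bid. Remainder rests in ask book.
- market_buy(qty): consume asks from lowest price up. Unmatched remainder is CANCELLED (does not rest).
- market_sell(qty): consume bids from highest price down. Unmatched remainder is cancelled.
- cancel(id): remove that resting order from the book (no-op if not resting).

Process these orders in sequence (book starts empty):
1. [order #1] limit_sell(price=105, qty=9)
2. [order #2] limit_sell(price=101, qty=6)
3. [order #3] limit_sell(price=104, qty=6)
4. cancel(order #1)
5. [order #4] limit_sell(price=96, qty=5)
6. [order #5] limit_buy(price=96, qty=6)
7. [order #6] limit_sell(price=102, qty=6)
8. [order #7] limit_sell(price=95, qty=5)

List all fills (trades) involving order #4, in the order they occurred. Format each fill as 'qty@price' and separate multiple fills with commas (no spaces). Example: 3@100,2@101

Answer: 5@96

Derivation:
After op 1 [order #1] limit_sell(price=105, qty=9): fills=none; bids=[-] asks=[#1:9@105]
After op 2 [order #2] limit_sell(price=101, qty=6): fills=none; bids=[-] asks=[#2:6@101 #1:9@105]
After op 3 [order #3] limit_sell(price=104, qty=6): fills=none; bids=[-] asks=[#2:6@101 #3:6@104 #1:9@105]
After op 4 cancel(order #1): fills=none; bids=[-] asks=[#2:6@101 #3:6@104]
After op 5 [order #4] limit_sell(price=96, qty=5): fills=none; bids=[-] asks=[#4:5@96 #2:6@101 #3:6@104]
After op 6 [order #5] limit_buy(price=96, qty=6): fills=#5x#4:5@96; bids=[#5:1@96] asks=[#2:6@101 #3:6@104]
After op 7 [order #6] limit_sell(price=102, qty=6): fills=none; bids=[#5:1@96] asks=[#2:6@101 #6:6@102 #3:6@104]
After op 8 [order #7] limit_sell(price=95, qty=5): fills=#5x#7:1@96; bids=[-] asks=[#7:4@95 #2:6@101 #6:6@102 #3:6@104]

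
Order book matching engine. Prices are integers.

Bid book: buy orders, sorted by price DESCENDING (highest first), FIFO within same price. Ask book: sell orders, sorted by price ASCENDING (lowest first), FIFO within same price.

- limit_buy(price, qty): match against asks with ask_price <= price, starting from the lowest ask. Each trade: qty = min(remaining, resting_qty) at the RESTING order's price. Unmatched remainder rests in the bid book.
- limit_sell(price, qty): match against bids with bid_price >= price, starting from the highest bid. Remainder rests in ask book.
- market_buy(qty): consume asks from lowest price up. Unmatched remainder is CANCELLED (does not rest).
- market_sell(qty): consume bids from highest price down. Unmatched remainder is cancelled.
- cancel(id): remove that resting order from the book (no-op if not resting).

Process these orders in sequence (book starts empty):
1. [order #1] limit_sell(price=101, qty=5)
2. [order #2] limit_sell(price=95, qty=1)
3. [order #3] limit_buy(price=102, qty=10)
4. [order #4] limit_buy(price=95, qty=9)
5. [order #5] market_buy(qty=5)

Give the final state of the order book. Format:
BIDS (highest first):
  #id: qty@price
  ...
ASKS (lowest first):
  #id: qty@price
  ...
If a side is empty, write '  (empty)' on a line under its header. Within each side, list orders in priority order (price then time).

After op 1 [order #1] limit_sell(price=101, qty=5): fills=none; bids=[-] asks=[#1:5@101]
After op 2 [order #2] limit_sell(price=95, qty=1): fills=none; bids=[-] asks=[#2:1@95 #1:5@101]
After op 3 [order #3] limit_buy(price=102, qty=10): fills=#3x#2:1@95 #3x#1:5@101; bids=[#3:4@102] asks=[-]
After op 4 [order #4] limit_buy(price=95, qty=9): fills=none; bids=[#3:4@102 #4:9@95] asks=[-]
After op 5 [order #5] market_buy(qty=5): fills=none; bids=[#3:4@102 #4:9@95] asks=[-]

Answer: BIDS (highest first):
  #3: 4@102
  #4: 9@95
ASKS (lowest first):
  (empty)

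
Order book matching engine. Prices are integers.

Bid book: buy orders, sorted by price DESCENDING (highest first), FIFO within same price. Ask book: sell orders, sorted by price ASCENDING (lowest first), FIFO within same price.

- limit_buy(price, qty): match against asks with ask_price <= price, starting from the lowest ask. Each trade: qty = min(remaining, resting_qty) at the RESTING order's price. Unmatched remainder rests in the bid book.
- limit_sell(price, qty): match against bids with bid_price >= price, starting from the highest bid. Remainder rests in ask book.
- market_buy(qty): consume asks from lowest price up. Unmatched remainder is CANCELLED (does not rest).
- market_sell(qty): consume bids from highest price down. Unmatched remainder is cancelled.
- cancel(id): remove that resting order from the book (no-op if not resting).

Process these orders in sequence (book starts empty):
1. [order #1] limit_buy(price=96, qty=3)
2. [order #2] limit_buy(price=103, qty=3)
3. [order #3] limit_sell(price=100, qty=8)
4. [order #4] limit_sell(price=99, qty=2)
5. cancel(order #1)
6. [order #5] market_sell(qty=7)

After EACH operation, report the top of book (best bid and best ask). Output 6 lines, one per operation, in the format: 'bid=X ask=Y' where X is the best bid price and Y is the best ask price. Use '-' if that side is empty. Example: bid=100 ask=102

Answer: bid=96 ask=-
bid=103 ask=-
bid=96 ask=100
bid=96 ask=99
bid=- ask=99
bid=- ask=99

Derivation:
After op 1 [order #1] limit_buy(price=96, qty=3): fills=none; bids=[#1:3@96] asks=[-]
After op 2 [order #2] limit_buy(price=103, qty=3): fills=none; bids=[#2:3@103 #1:3@96] asks=[-]
After op 3 [order #3] limit_sell(price=100, qty=8): fills=#2x#3:3@103; bids=[#1:3@96] asks=[#3:5@100]
After op 4 [order #4] limit_sell(price=99, qty=2): fills=none; bids=[#1:3@96] asks=[#4:2@99 #3:5@100]
After op 5 cancel(order #1): fills=none; bids=[-] asks=[#4:2@99 #3:5@100]
After op 6 [order #5] market_sell(qty=7): fills=none; bids=[-] asks=[#4:2@99 #3:5@100]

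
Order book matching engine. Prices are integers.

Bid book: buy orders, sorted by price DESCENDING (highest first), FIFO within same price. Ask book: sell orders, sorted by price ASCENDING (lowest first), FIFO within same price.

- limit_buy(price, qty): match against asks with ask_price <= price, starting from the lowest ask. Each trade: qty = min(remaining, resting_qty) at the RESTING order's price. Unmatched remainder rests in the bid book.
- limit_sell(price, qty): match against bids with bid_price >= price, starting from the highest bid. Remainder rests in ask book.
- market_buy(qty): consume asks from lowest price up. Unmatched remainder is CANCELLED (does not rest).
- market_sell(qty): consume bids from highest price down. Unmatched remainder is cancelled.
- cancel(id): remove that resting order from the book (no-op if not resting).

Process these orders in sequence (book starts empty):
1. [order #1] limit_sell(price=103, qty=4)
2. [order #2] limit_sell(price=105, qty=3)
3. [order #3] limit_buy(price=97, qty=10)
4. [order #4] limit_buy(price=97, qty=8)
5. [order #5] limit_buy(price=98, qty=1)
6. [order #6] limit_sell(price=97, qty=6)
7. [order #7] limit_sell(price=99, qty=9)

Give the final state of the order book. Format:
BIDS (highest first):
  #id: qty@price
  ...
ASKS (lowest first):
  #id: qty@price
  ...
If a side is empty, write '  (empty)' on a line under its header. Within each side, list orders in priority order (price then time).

After op 1 [order #1] limit_sell(price=103, qty=4): fills=none; bids=[-] asks=[#1:4@103]
After op 2 [order #2] limit_sell(price=105, qty=3): fills=none; bids=[-] asks=[#1:4@103 #2:3@105]
After op 3 [order #3] limit_buy(price=97, qty=10): fills=none; bids=[#3:10@97] asks=[#1:4@103 #2:3@105]
After op 4 [order #4] limit_buy(price=97, qty=8): fills=none; bids=[#3:10@97 #4:8@97] asks=[#1:4@103 #2:3@105]
After op 5 [order #5] limit_buy(price=98, qty=1): fills=none; bids=[#5:1@98 #3:10@97 #4:8@97] asks=[#1:4@103 #2:3@105]
After op 6 [order #6] limit_sell(price=97, qty=6): fills=#5x#6:1@98 #3x#6:5@97; bids=[#3:5@97 #4:8@97] asks=[#1:4@103 #2:3@105]
After op 7 [order #7] limit_sell(price=99, qty=9): fills=none; bids=[#3:5@97 #4:8@97] asks=[#7:9@99 #1:4@103 #2:3@105]

Answer: BIDS (highest first):
  #3: 5@97
  #4: 8@97
ASKS (lowest first):
  #7: 9@99
  #1: 4@103
  #2: 3@105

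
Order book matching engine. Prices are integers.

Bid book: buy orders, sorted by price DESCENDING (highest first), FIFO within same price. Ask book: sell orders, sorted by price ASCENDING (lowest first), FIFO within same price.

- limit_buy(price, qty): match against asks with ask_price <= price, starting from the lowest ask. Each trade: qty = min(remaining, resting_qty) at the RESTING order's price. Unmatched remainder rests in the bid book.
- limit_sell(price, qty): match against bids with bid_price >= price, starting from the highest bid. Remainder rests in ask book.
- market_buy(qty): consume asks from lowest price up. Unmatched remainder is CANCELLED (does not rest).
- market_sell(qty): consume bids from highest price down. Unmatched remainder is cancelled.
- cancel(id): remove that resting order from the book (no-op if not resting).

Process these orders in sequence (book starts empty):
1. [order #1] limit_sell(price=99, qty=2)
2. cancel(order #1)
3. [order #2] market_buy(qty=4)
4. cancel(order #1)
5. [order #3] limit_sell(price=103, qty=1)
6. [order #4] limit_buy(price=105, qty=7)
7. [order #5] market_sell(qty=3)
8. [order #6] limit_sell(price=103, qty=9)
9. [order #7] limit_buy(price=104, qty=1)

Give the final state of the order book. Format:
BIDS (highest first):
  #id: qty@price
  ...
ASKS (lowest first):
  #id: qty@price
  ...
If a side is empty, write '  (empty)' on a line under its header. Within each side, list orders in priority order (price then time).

Answer: BIDS (highest first):
  (empty)
ASKS (lowest first):
  #6: 5@103

Derivation:
After op 1 [order #1] limit_sell(price=99, qty=2): fills=none; bids=[-] asks=[#1:2@99]
After op 2 cancel(order #1): fills=none; bids=[-] asks=[-]
After op 3 [order #2] market_buy(qty=4): fills=none; bids=[-] asks=[-]
After op 4 cancel(order #1): fills=none; bids=[-] asks=[-]
After op 5 [order #3] limit_sell(price=103, qty=1): fills=none; bids=[-] asks=[#3:1@103]
After op 6 [order #4] limit_buy(price=105, qty=7): fills=#4x#3:1@103; bids=[#4:6@105] asks=[-]
After op 7 [order #5] market_sell(qty=3): fills=#4x#5:3@105; bids=[#4:3@105] asks=[-]
After op 8 [order #6] limit_sell(price=103, qty=9): fills=#4x#6:3@105; bids=[-] asks=[#6:6@103]
After op 9 [order #7] limit_buy(price=104, qty=1): fills=#7x#6:1@103; bids=[-] asks=[#6:5@103]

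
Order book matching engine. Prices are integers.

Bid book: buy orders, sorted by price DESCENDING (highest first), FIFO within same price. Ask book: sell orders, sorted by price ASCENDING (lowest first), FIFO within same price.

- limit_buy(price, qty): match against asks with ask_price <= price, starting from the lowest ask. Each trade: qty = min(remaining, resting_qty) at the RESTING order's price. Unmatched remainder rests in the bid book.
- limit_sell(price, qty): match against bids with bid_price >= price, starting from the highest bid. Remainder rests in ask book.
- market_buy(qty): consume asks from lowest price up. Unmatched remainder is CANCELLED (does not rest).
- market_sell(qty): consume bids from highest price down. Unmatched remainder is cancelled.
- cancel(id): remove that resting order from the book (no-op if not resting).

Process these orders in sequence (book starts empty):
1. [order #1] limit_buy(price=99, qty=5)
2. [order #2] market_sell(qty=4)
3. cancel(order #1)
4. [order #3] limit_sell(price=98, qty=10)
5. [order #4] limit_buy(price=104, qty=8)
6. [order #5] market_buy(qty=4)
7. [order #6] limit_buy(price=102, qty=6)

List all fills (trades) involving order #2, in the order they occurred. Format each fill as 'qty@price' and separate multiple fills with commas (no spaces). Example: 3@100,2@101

After op 1 [order #1] limit_buy(price=99, qty=5): fills=none; bids=[#1:5@99] asks=[-]
After op 2 [order #2] market_sell(qty=4): fills=#1x#2:4@99; bids=[#1:1@99] asks=[-]
After op 3 cancel(order #1): fills=none; bids=[-] asks=[-]
After op 4 [order #3] limit_sell(price=98, qty=10): fills=none; bids=[-] asks=[#3:10@98]
After op 5 [order #4] limit_buy(price=104, qty=8): fills=#4x#3:8@98; bids=[-] asks=[#3:2@98]
After op 6 [order #5] market_buy(qty=4): fills=#5x#3:2@98; bids=[-] asks=[-]
After op 7 [order #6] limit_buy(price=102, qty=6): fills=none; bids=[#6:6@102] asks=[-]

Answer: 4@99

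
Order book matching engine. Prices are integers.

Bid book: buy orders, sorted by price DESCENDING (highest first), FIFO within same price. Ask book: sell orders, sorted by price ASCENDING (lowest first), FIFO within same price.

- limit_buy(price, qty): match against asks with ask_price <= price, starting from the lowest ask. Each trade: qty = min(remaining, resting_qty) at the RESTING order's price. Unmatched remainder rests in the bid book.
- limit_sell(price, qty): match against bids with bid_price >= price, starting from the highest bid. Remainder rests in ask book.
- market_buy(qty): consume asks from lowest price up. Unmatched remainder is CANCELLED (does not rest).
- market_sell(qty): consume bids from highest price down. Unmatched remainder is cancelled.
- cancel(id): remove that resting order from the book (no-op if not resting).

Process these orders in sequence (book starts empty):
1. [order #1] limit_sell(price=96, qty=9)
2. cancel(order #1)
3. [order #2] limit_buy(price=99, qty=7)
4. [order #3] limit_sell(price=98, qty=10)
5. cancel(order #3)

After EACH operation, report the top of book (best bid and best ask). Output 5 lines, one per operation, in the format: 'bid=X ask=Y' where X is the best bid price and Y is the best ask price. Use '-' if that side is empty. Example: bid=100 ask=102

After op 1 [order #1] limit_sell(price=96, qty=9): fills=none; bids=[-] asks=[#1:9@96]
After op 2 cancel(order #1): fills=none; bids=[-] asks=[-]
After op 3 [order #2] limit_buy(price=99, qty=7): fills=none; bids=[#2:7@99] asks=[-]
After op 4 [order #3] limit_sell(price=98, qty=10): fills=#2x#3:7@99; bids=[-] asks=[#3:3@98]
After op 5 cancel(order #3): fills=none; bids=[-] asks=[-]

Answer: bid=- ask=96
bid=- ask=-
bid=99 ask=-
bid=- ask=98
bid=- ask=-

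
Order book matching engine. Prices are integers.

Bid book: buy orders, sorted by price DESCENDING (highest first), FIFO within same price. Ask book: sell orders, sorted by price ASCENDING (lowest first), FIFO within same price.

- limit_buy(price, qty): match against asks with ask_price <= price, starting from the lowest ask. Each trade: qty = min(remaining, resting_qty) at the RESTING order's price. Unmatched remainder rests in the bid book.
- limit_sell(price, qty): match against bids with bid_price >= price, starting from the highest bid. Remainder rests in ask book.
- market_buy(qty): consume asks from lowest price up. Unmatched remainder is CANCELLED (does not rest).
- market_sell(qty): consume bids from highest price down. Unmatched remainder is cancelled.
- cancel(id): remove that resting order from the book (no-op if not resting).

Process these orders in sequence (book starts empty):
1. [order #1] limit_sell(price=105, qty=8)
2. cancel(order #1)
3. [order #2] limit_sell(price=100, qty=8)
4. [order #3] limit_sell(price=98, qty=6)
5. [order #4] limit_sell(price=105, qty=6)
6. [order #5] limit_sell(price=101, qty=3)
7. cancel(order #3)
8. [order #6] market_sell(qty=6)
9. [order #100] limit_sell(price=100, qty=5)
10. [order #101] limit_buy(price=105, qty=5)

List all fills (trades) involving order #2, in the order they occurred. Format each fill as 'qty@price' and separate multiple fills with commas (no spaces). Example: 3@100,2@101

Answer: 5@100

Derivation:
After op 1 [order #1] limit_sell(price=105, qty=8): fills=none; bids=[-] asks=[#1:8@105]
After op 2 cancel(order #1): fills=none; bids=[-] asks=[-]
After op 3 [order #2] limit_sell(price=100, qty=8): fills=none; bids=[-] asks=[#2:8@100]
After op 4 [order #3] limit_sell(price=98, qty=6): fills=none; bids=[-] asks=[#3:6@98 #2:8@100]
After op 5 [order #4] limit_sell(price=105, qty=6): fills=none; bids=[-] asks=[#3:6@98 #2:8@100 #4:6@105]
After op 6 [order #5] limit_sell(price=101, qty=3): fills=none; bids=[-] asks=[#3:6@98 #2:8@100 #5:3@101 #4:6@105]
After op 7 cancel(order #3): fills=none; bids=[-] asks=[#2:8@100 #5:3@101 #4:6@105]
After op 8 [order #6] market_sell(qty=6): fills=none; bids=[-] asks=[#2:8@100 #5:3@101 #4:6@105]
After op 9 [order #100] limit_sell(price=100, qty=5): fills=none; bids=[-] asks=[#2:8@100 #100:5@100 #5:3@101 #4:6@105]
After op 10 [order #101] limit_buy(price=105, qty=5): fills=#101x#2:5@100; bids=[-] asks=[#2:3@100 #100:5@100 #5:3@101 #4:6@105]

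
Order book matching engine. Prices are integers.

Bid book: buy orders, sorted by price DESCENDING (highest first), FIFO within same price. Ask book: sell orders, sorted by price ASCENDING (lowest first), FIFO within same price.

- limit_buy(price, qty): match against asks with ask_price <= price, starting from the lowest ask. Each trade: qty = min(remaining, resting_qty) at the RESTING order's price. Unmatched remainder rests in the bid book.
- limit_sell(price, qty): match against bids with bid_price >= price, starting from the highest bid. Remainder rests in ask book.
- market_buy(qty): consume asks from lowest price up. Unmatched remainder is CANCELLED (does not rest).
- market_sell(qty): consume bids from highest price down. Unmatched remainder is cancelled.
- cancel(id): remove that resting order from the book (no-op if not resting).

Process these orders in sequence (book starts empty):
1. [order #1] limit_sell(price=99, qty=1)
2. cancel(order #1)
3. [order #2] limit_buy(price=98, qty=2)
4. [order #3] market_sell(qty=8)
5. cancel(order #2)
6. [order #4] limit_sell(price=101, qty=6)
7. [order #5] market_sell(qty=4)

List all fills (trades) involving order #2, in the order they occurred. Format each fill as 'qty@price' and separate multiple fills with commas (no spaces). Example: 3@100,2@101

After op 1 [order #1] limit_sell(price=99, qty=1): fills=none; bids=[-] asks=[#1:1@99]
After op 2 cancel(order #1): fills=none; bids=[-] asks=[-]
After op 3 [order #2] limit_buy(price=98, qty=2): fills=none; bids=[#2:2@98] asks=[-]
After op 4 [order #3] market_sell(qty=8): fills=#2x#3:2@98; bids=[-] asks=[-]
After op 5 cancel(order #2): fills=none; bids=[-] asks=[-]
After op 6 [order #4] limit_sell(price=101, qty=6): fills=none; bids=[-] asks=[#4:6@101]
After op 7 [order #5] market_sell(qty=4): fills=none; bids=[-] asks=[#4:6@101]

Answer: 2@98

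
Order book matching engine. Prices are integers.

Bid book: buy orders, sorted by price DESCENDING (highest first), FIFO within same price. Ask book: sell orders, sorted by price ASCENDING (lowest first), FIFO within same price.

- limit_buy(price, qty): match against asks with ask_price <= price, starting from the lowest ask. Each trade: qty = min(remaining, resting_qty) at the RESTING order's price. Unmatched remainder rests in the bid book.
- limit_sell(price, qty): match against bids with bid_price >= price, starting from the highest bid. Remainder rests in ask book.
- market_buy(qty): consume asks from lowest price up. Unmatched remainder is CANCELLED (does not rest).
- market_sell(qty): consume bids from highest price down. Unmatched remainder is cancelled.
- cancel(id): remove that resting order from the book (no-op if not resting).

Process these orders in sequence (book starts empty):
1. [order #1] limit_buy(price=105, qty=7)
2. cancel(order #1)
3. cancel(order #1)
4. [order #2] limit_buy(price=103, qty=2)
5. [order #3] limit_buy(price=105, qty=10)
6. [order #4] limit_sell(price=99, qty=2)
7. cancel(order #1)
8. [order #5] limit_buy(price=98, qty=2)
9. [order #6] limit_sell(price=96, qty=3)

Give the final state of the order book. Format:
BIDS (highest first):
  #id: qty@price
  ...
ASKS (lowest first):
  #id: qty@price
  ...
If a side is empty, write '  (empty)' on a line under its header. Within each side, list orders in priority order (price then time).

Answer: BIDS (highest first):
  #3: 5@105
  #2: 2@103
  #5: 2@98
ASKS (lowest first):
  (empty)

Derivation:
After op 1 [order #1] limit_buy(price=105, qty=7): fills=none; bids=[#1:7@105] asks=[-]
After op 2 cancel(order #1): fills=none; bids=[-] asks=[-]
After op 3 cancel(order #1): fills=none; bids=[-] asks=[-]
After op 4 [order #2] limit_buy(price=103, qty=2): fills=none; bids=[#2:2@103] asks=[-]
After op 5 [order #3] limit_buy(price=105, qty=10): fills=none; bids=[#3:10@105 #2:2@103] asks=[-]
After op 6 [order #4] limit_sell(price=99, qty=2): fills=#3x#4:2@105; bids=[#3:8@105 #2:2@103] asks=[-]
After op 7 cancel(order #1): fills=none; bids=[#3:8@105 #2:2@103] asks=[-]
After op 8 [order #5] limit_buy(price=98, qty=2): fills=none; bids=[#3:8@105 #2:2@103 #5:2@98] asks=[-]
After op 9 [order #6] limit_sell(price=96, qty=3): fills=#3x#6:3@105; bids=[#3:5@105 #2:2@103 #5:2@98] asks=[-]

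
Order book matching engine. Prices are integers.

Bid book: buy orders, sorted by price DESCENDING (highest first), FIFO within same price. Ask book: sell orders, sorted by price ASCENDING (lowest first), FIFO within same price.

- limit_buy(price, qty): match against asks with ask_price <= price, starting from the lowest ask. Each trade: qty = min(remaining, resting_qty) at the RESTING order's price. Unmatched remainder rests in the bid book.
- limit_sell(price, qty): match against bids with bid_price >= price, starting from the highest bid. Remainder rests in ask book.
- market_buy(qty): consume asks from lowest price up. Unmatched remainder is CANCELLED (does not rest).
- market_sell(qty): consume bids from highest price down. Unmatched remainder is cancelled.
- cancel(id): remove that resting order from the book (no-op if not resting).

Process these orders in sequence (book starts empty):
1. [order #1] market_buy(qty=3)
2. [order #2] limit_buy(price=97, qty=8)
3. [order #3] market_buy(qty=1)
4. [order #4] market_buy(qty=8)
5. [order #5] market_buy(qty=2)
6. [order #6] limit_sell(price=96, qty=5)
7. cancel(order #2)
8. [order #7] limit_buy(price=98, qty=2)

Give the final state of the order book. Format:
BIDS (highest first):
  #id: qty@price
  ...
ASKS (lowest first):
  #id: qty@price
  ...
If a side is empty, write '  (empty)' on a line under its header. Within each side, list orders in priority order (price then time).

Answer: BIDS (highest first):
  #7: 2@98
ASKS (lowest first):
  (empty)

Derivation:
After op 1 [order #1] market_buy(qty=3): fills=none; bids=[-] asks=[-]
After op 2 [order #2] limit_buy(price=97, qty=8): fills=none; bids=[#2:8@97] asks=[-]
After op 3 [order #3] market_buy(qty=1): fills=none; bids=[#2:8@97] asks=[-]
After op 4 [order #4] market_buy(qty=8): fills=none; bids=[#2:8@97] asks=[-]
After op 5 [order #5] market_buy(qty=2): fills=none; bids=[#2:8@97] asks=[-]
After op 6 [order #6] limit_sell(price=96, qty=5): fills=#2x#6:5@97; bids=[#2:3@97] asks=[-]
After op 7 cancel(order #2): fills=none; bids=[-] asks=[-]
After op 8 [order #7] limit_buy(price=98, qty=2): fills=none; bids=[#7:2@98] asks=[-]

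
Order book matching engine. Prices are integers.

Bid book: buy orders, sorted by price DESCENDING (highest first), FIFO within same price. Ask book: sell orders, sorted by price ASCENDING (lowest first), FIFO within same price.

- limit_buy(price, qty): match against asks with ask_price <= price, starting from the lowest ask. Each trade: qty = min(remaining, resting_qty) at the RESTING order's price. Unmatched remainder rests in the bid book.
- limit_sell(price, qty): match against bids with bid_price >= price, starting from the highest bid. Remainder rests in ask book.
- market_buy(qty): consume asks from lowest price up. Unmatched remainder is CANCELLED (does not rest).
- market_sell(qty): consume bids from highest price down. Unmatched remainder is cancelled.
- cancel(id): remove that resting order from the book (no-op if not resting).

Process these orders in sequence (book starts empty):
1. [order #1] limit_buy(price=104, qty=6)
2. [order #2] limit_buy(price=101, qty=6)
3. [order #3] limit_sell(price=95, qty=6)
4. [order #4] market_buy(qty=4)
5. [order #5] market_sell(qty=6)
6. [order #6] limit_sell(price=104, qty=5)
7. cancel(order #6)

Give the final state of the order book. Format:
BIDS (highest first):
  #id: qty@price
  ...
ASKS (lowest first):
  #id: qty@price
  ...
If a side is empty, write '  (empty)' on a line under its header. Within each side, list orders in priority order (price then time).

Answer: BIDS (highest first):
  (empty)
ASKS (lowest first):
  (empty)

Derivation:
After op 1 [order #1] limit_buy(price=104, qty=6): fills=none; bids=[#1:6@104] asks=[-]
After op 2 [order #2] limit_buy(price=101, qty=6): fills=none; bids=[#1:6@104 #2:6@101] asks=[-]
After op 3 [order #3] limit_sell(price=95, qty=6): fills=#1x#3:6@104; bids=[#2:6@101] asks=[-]
After op 4 [order #4] market_buy(qty=4): fills=none; bids=[#2:6@101] asks=[-]
After op 5 [order #5] market_sell(qty=6): fills=#2x#5:6@101; bids=[-] asks=[-]
After op 6 [order #6] limit_sell(price=104, qty=5): fills=none; bids=[-] asks=[#6:5@104]
After op 7 cancel(order #6): fills=none; bids=[-] asks=[-]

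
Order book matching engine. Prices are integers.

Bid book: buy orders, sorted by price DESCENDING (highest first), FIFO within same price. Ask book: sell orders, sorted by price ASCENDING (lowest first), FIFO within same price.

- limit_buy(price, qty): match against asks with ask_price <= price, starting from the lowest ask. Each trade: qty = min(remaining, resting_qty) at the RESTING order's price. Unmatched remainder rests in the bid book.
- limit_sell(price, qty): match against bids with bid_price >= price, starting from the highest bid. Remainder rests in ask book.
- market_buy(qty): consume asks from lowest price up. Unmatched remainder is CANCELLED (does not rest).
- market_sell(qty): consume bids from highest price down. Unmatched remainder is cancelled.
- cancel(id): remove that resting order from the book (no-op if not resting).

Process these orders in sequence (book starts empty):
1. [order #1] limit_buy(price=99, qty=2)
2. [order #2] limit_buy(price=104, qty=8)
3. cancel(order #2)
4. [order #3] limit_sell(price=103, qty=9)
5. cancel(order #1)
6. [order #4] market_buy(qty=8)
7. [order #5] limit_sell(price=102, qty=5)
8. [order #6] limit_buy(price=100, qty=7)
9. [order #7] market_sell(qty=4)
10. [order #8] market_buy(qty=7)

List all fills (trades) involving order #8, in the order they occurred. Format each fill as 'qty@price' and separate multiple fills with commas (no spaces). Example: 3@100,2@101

Answer: 5@102,1@103

Derivation:
After op 1 [order #1] limit_buy(price=99, qty=2): fills=none; bids=[#1:2@99] asks=[-]
After op 2 [order #2] limit_buy(price=104, qty=8): fills=none; bids=[#2:8@104 #1:2@99] asks=[-]
After op 3 cancel(order #2): fills=none; bids=[#1:2@99] asks=[-]
After op 4 [order #3] limit_sell(price=103, qty=9): fills=none; bids=[#1:2@99] asks=[#3:9@103]
After op 5 cancel(order #1): fills=none; bids=[-] asks=[#3:9@103]
After op 6 [order #4] market_buy(qty=8): fills=#4x#3:8@103; bids=[-] asks=[#3:1@103]
After op 7 [order #5] limit_sell(price=102, qty=5): fills=none; bids=[-] asks=[#5:5@102 #3:1@103]
After op 8 [order #6] limit_buy(price=100, qty=7): fills=none; bids=[#6:7@100] asks=[#5:5@102 #3:1@103]
After op 9 [order #7] market_sell(qty=4): fills=#6x#7:4@100; bids=[#6:3@100] asks=[#5:5@102 #3:1@103]
After op 10 [order #8] market_buy(qty=7): fills=#8x#5:5@102 #8x#3:1@103; bids=[#6:3@100] asks=[-]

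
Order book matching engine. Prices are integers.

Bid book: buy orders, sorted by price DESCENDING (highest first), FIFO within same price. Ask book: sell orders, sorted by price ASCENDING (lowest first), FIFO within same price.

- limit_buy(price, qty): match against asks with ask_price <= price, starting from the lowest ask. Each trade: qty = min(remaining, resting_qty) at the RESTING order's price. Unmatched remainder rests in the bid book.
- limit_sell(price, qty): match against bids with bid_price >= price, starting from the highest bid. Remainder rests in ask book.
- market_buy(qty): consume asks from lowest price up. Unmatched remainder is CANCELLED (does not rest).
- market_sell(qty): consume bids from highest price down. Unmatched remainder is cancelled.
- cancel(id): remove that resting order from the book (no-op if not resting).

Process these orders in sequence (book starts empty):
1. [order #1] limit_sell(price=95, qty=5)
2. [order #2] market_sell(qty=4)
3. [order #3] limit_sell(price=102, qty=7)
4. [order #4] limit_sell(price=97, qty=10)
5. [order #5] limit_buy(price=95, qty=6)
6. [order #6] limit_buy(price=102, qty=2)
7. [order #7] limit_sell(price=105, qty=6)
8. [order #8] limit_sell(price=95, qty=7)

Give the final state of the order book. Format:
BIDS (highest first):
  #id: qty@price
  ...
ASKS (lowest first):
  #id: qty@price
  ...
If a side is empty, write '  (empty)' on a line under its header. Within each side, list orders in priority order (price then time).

After op 1 [order #1] limit_sell(price=95, qty=5): fills=none; bids=[-] asks=[#1:5@95]
After op 2 [order #2] market_sell(qty=4): fills=none; bids=[-] asks=[#1:5@95]
After op 3 [order #3] limit_sell(price=102, qty=7): fills=none; bids=[-] asks=[#1:5@95 #3:7@102]
After op 4 [order #4] limit_sell(price=97, qty=10): fills=none; bids=[-] asks=[#1:5@95 #4:10@97 #3:7@102]
After op 5 [order #5] limit_buy(price=95, qty=6): fills=#5x#1:5@95; bids=[#5:1@95] asks=[#4:10@97 #3:7@102]
After op 6 [order #6] limit_buy(price=102, qty=2): fills=#6x#4:2@97; bids=[#5:1@95] asks=[#4:8@97 #3:7@102]
After op 7 [order #7] limit_sell(price=105, qty=6): fills=none; bids=[#5:1@95] asks=[#4:8@97 #3:7@102 #7:6@105]
After op 8 [order #8] limit_sell(price=95, qty=7): fills=#5x#8:1@95; bids=[-] asks=[#8:6@95 #4:8@97 #3:7@102 #7:6@105]

Answer: BIDS (highest first):
  (empty)
ASKS (lowest first):
  #8: 6@95
  #4: 8@97
  #3: 7@102
  #7: 6@105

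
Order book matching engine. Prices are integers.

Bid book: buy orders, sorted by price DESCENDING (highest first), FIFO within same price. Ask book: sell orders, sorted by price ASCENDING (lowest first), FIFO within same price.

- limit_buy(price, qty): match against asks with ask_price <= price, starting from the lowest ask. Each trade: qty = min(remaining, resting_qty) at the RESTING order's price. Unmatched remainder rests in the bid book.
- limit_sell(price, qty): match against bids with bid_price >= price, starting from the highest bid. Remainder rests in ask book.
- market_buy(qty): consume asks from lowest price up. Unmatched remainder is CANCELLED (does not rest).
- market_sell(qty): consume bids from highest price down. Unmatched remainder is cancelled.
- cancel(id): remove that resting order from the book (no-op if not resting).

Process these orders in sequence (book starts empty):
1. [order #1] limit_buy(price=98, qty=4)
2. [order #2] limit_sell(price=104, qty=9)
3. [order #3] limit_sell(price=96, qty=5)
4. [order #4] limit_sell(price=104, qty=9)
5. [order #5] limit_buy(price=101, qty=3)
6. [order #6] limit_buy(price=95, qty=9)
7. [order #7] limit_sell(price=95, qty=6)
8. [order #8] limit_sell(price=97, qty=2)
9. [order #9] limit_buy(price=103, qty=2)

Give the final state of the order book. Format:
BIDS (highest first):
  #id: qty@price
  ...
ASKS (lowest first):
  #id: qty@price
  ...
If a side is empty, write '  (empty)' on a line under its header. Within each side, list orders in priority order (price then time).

After op 1 [order #1] limit_buy(price=98, qty=4): fills=none; bids=[#1:4@98] asks=[-]
After op 2 [order #2] limit_sell(price=104, qty=9): fills=none; bids=[#1:4@98] asks=[#2:9@104]
After op 3 [order #3] limit_sell(price=96, qty=5): fills=#1x#3:4@98; bids=[-] asks=[#3:1@96 #2:9@104]
After op 4 [order #4] limit_sell(price=104, qty=9): fills=none; bids=[-] asks=[#3:1@96 #2:9@104 #4:9@104]
After op 5 [order #5] limit_buy(price=101, qty=3): fills=#5x#3:1@96; bids=[#5:2@101] asks=[#2:9@104 #4:9@104]
After op 6 [order #6] limit_buy(price=95, qty=9): fills=none; bids=[#5:2@101 #6:9@95] asks=[#2:9@104 #4:9@104]
After op 7 [order #7] limit_sell(price=95, qty=6): fills=#5x#7:2@101 #6x#7:4@95; bids=[#6:5@95] asks=[#2:9@104 #4:9@104]
After op 8 [order #8] limit_sell(price=97, qty=2): fills=none; bids=[#6:5@95] asks=[#8:2@97 #2:9@104 #4:9@104]
After op 9 [order #9] limit_buy(price=103, qty=2): fills=#9x#8:2@97; bids=[#6:5@95] asks=[#2:9@104 #4:9@104]

Answer: BIDS (highest first):
  #6: 5@95
ASKS (lowest first):
  #2: 9@104
  #4: 9@104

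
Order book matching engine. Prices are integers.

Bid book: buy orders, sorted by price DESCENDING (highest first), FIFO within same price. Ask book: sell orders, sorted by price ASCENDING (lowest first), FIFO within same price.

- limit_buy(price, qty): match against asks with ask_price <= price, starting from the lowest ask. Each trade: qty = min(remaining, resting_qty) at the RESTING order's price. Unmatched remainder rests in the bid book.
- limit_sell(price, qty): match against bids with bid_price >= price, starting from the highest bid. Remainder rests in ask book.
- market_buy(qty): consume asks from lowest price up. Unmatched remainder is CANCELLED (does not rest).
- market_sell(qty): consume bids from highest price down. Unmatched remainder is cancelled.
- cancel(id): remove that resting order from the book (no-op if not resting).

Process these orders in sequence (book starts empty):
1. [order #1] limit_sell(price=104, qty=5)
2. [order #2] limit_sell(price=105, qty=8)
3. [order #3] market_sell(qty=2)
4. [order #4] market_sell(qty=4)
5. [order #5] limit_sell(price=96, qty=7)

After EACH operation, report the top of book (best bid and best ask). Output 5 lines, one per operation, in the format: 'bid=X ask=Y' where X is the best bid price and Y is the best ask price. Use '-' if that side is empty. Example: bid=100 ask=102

Answer: bid=- ask=104
bid=- ask=104
bid=- ask=104
bid=- ask=104
bid=- ask=96

Derivation:
After op 1 [order #1] limit_sell(price=104, qty=5): fills=none; bids=[-] asks=[#1:5@104]
After op 2 [order #2] limit_sell(price=105, qty=8): fills=none; bids=[-] asks=[#1:5@104 #2:8@105]
After op 3 [order #3] market_sell(qty=2): fills=none; bids=[-] asks=[#1:5@104 #2:8@105]
After op 4 [order #4] market_sell(qty=4): fills=none; bids=[-] asks=[#1:5@104 #2:8@105]
After op 5 [order #5] limit_sell(price=96, qty=7): fills=none; bids=[-] asks=[#5:7@96 #1:5@104 #2:8@105]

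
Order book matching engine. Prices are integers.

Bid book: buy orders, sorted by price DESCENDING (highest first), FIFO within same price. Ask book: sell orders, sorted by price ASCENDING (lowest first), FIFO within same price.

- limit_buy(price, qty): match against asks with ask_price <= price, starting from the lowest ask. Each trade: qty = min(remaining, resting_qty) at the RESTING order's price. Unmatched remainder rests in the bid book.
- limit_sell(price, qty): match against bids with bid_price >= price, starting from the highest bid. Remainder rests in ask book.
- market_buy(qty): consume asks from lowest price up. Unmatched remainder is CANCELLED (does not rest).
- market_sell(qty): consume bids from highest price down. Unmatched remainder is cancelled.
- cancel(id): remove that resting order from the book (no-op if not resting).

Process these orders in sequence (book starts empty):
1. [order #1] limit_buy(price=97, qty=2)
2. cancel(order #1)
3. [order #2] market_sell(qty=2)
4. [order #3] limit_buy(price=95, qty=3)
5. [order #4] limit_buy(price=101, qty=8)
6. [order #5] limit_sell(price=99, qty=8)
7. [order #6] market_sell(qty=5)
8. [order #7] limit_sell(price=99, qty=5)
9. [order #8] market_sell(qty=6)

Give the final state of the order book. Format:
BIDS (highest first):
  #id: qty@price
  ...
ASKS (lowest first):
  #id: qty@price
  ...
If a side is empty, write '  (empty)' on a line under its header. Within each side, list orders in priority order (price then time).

Answer: BIDS (highest first):
  (empty)
ASKS (lowest first):
  #7: 5@99

Derivation:
After op 1 [order #1] limit_buy(price=97, qty=2): fills=none; bids=[#1:2@97] asks=[-]
After op 2 cancel(order #1): fills=none; bids=[-] asks=[-]
After op 3 [order #2] market_sell(qty=2): fills=none; bids=[-] asks=[-]
After op 4 [order #3] limit_buy(price=95, qty=3): fills=none; bids=[#3:3@95] asks=[-]
After op 5 [order #4] limit_buy(price=101, qty=8): fills=none; bids=[#4:8@101 #3:3@95] asks=[-]
After op 6 [order #5] limit_sell(price=99, qty=8): fills=#4x#5:8@101; bids=[#3:3@95] asks=[-]
After op 7 [order #6] market_sell(qty=5): fills=#3x#6:3@95; bids=[-] asks=[-]
After op 8 [order #7] limit_sell(price=99, qty=5): fills=none; bids=[-] asks=[#7:5@99]
After op 9 [order #8] market_sell(qty=6): fills=none; bids=[-] asks=[#7:5@99]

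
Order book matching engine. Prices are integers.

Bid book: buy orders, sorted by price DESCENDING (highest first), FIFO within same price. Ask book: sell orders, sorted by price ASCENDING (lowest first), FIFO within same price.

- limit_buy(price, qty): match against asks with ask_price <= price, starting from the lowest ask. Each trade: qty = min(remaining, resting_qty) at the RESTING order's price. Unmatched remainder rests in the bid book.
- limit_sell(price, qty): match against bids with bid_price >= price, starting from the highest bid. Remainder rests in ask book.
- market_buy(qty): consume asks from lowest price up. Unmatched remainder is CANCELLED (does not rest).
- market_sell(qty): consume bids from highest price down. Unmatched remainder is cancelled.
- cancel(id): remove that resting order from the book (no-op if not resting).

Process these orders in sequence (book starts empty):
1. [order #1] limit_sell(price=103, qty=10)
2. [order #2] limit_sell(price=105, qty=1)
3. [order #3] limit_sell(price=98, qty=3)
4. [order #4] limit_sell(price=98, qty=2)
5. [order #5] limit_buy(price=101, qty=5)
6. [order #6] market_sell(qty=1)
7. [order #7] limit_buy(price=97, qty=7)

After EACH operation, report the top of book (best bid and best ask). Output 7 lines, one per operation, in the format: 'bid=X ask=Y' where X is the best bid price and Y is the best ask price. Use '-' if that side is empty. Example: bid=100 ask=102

After op 1 [order #1] limit_sell(price=103, qty=10): fills=none; bids=[-] asks=[#1:10@103]
After op 2 [order #2] limit_sell(price=105, qty=1): fills=none; bids=[-] asks=[#1:10@103 #2:1@105]
After op 3 [order #3] limit_sell(price=98, qty=3): fills=none; bids=[-] asks=[#3:3@98 #1:10@103 #2:1@105]
After op 4 [order #4] limit_sell(price=98, qty=2): fills=none; bids=[-] asks=[#3:3@98 #4:2@98 #1:10@103 #2:1@105]
After op 5 [order #5] limit_buy(price=101, qty=5): fills=#5x#3:3@98 #5x#4:2@98; bids=[-] asks=[#1:10@103 #2:1@105]
After op 6 [order #6] market_sell(qty=1): fills=none; bids=[-] asks=[#1:10@103 #2:1@105]
After op 7 [order #7] limit_buy(price=97, qty=7): fills=none; bids=[#7:7@97] asks=[#1:10@103 #2:1@105]

Answer: bid=- ask=103
bid=- ask=103
bid=- ask=98
bid=- ask=98
bid=- ask=103
bid=- ask=103
bid=97 ask=103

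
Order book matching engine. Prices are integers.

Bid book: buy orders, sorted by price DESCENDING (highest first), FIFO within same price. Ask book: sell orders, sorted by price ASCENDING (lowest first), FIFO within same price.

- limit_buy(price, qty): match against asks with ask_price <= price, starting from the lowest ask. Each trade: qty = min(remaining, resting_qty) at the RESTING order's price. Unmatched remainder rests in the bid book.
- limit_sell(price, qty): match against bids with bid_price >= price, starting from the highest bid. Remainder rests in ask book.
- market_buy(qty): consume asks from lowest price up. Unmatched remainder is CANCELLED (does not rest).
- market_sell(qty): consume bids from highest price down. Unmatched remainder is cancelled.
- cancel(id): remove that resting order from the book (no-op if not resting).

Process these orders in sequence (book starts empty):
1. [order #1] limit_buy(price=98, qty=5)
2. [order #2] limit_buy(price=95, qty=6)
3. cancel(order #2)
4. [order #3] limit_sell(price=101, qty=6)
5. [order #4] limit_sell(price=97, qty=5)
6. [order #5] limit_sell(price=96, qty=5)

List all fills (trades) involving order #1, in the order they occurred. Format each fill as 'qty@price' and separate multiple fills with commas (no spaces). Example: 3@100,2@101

Answer: 5@98

Derivation:
After op 1 [order #1] limit_buy(price=98, qty=5): fills=none; bids=[#1:5@98] asks=[-]
After op 2 [order #2] limit_buy(price=95, qty=6): fills=none; bids=[#1:5@98 #2:6@95] asks=[-]
After op 3 cancel(order #2): fills=none; bids=[#1:5@98] asks=[-]
After op 4 [order #3] limit_sell(price=101, qty=6): fills=none; bids=[#1:5@98] asks=[#3:6@101]
After op 5 [order #4] limit_sell(price=97, qty=5): fills=#1x#4:5@98; bids=[-] asks=[#3:6@101]
After op 6 [order #5] limit_sell(price=96, qty=5): fills=none; bids=[-] asks=[#5:5@96 #3:6@101]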